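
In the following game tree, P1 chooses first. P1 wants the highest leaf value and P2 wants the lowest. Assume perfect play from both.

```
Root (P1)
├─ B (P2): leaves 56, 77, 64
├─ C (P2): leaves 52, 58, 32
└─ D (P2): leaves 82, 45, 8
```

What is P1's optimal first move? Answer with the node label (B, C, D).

B (P2): min(56, 77, 64) = 56
C (P2): min(52, 58, 32) = 32
D (P2): min(82, 45, 8) = 8
Root (P1): max(56, 32, 8) = 56
P1 picks the child with the highest value: B (value 56).

B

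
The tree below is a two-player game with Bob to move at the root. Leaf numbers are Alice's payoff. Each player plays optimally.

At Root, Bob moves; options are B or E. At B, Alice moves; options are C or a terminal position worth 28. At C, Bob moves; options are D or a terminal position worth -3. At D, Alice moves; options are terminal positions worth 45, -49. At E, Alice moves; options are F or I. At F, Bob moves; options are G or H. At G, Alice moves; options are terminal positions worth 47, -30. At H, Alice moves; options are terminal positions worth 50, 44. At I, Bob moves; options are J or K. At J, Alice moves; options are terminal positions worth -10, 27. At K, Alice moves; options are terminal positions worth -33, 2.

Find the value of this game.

D (Alice): max(45, -49) = 45
C (Bob): min(45, -3) = -3
B (Alice): max(-3, 28) = 28
G (Alice): max(47, -30) = 47
H (Alice): max(50, 44) = 50
F (Bob): min(47, 50) = 47
J (Alice): max(-10, 27) = 27
K (Alice): max(-33, 2) = 2
I (Bob): min(27, 2) = 2
E (Alice): max(47, 2) = 47
Root (Bob): min(28, 47) = 28

28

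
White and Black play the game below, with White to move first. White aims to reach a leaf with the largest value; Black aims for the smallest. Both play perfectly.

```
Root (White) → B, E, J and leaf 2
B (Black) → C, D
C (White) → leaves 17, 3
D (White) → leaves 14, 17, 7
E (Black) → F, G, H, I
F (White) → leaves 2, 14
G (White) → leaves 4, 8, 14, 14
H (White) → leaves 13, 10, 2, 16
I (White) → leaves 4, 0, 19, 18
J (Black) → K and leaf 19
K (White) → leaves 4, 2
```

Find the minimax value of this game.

17

C (White): max(17, 3) = 17
D (White): max(14, 17, 7) = 17
B (Black): min(17, 17) = 17
F (White): max(2, 14) = 14
G (White): max(4, 8, 14, 14) = 14
H (White): max(13, 10, 2, 16) = 16
I (White): max(4, 0, 19, 18) = 19
E (Black): min(14, 14, 16, 19) = 14
K (White): max(4, 2) = 4
J (Black): min(4, 19) = 4
Root (White): max(17, 14, 4, 2) = 17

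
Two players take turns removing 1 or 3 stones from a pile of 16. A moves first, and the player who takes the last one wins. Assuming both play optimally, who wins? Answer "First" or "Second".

Second

W/L table (W = player to move can force a win):
i:   0  1  2  3  4  5  6  7  8  9 10 11 12 13 14 15 16
     L  W  L  W  L  W  L  W  L  W  L  W  L  W  L  W  L
Position 16 is L, so the second player wins.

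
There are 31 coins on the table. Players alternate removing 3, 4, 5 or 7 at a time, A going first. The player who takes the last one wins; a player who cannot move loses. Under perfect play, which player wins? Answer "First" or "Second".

Positions where the player to move wins (W) vs loses (L):
i:   0  1  2  3  4  5  6  7  8  9 10 11 12 13 14 15 16 17 18 19 20 21 22 23 24 25 26 27 28 29 30 31
     L  L  L  W  W  W  W  W  W  W  L  L  L  W  W  W  W  W  W  W  L  L  L  W  W  W  W  W  W  W  L  L
Position 31 is L, so the second player wins.

Second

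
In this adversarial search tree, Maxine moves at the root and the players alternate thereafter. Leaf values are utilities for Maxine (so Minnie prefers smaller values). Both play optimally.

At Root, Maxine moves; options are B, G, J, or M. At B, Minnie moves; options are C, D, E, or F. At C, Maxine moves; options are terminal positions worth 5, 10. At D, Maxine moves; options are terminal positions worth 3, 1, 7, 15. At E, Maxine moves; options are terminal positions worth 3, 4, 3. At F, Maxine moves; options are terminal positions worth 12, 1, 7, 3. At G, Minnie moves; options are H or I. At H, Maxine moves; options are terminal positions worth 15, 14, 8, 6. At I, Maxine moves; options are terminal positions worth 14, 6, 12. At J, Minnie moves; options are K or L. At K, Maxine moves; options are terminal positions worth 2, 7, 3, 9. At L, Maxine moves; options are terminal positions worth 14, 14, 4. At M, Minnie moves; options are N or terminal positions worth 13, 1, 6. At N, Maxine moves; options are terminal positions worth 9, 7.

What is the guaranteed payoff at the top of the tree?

C (Maxine): max(5, 10) = 10
D (Maxine): max(3, 1, 7, 15) = 15
E (Maxine): max(3, 4, 3) = 4
F (Maxine): max(12, 1, 7, 3) = 12
B (Minnie): min(10, 15, 4, 12) = 4
H (Maxine): max(15, 14, 8, 6) = 15
I (Maxine): max(14, 6, 12) = 14
G (Minnie): min(15, 14) = 14
K (Maxine): max(2, 7, 3, 9) = 9
L (Maxine): max(14, 14, 4) = 14
J (Minnie): min(9, 14) = 9
N (Maxine): max(9, 7) = 9
M (Minnie): min(9, 13, 1, 6) = 1
Root (Maxine): max(4, 14, 9, 1) = 14

14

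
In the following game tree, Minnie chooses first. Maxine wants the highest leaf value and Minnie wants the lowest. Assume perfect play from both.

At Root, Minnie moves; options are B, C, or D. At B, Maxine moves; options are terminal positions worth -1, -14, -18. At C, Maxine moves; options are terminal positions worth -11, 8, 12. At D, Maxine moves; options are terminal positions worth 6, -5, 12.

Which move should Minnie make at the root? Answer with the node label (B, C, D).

B

B (Maxine): max(-1, -14, -18) = -1
C (Maxine): max(-11, 8, 12) = 12
D (Maxine): max(6, -5, 12) = 12
Root (Minnie): min(-1, 12, 12) = -1
Minnie picks the child with the lowest value: B (value -1).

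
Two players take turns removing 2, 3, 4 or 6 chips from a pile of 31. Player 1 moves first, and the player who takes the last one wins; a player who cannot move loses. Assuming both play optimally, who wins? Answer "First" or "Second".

First

Mark each pile size as W (mover wins) or L (mover loses):
i:   0  1  2  3  4  5  6  7  8  9 10 11 12 13 14 15 16 17 18 19 20 21 22 23 24 25 26 27 28 29 30 31
     L  L  W  W  W  W  W  W  L  L  W  W  W  W  W  W  L  L  W  W  W  W  W  W  L  L  W  W  W  W  W  W
Position 31 is W, so the first player wins.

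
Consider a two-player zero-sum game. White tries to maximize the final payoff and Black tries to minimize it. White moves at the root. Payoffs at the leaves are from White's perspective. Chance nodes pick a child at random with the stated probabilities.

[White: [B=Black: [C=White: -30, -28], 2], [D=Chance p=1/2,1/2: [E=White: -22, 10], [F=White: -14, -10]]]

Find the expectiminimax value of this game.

C (White): max(-30, -28) = -28
B (Black): min(-28, 2) = -28
E (White): max(-22, 10) = 10
F (White): max(-14, -10) = -10
D (Chance): 1/2·10 + 1/2·-10 = 0
Root (White): max(-28, 0) = 0

0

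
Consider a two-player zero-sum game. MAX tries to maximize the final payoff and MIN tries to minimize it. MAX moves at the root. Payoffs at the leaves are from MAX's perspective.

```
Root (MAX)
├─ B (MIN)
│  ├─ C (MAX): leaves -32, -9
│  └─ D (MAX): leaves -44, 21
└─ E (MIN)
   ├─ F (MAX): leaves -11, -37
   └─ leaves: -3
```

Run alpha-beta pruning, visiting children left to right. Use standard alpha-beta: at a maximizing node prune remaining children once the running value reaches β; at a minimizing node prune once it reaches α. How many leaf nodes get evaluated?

6

C [α=-∞,β=+∞]: v=-9
D [α=-∞,β=-9]: v=21
B [α=-∞,β=+∞]: v=-9
F [α=-9,β=+∞]: v=-11
E [α=-9,β=+∞]: v=-11 after child 1 ≤ α → α-cutoff, skip 1
Root [α=-∞,β=+∞]: v=-9
Leaves evaluated: 6 of 7.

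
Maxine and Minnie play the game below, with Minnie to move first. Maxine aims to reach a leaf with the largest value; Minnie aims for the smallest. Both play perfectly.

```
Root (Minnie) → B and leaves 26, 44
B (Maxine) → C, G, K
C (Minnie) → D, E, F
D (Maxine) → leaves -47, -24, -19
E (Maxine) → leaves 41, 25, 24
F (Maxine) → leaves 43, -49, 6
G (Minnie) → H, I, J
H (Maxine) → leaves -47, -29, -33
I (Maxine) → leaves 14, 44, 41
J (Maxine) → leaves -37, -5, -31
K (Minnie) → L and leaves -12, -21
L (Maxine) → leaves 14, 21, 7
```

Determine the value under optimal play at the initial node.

D (Maxine): max(-47, -24, -19) = -19
E (Maxine): max(41, 25, 24) = 41
F (Maxine): max(43, -49, 6) = 43
C (Minnie): min(-19, 41, 43) = -19
H (Maxine): max(-47, -29, -33) = -29
I (Maxine): max(14, 44, 41) = 44
J (Maxine): max(-37, -5, -31) = -5
G (Minnie): min(-29, 44, -5) = -29
L (Maxine): max(14, 21, 7) = 21
K (Minnie): min(21, -12, -21) = -21
B (Maxine): max(-19, -29, -21) = -19
Root (Minnie): min(-19, 26, 44) = -19

-19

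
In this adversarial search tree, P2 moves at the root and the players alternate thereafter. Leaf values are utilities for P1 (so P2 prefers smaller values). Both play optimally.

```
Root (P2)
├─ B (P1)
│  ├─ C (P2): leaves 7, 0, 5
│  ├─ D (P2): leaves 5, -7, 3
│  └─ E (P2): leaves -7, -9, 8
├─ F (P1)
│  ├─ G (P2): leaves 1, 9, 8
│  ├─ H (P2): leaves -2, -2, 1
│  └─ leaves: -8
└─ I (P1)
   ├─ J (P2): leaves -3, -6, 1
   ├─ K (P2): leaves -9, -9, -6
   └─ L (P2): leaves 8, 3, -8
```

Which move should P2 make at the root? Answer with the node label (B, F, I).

I

C (P2): min(7, 0, 5) = 0
D (P2): min(5, -7, 3) = -7
E (P2): min(-7, -9, 8) = -9
B (P1): max(0, -7, -9) = 0
G (P2): min(1, 9, 8) = 1
H (P2): min(-2, -2, 1) = -2
F (P1): max(1, -2, -8) = 1
J (P2): min(-3, -6, 1) = -6
K (P2): min(-9, -9, -6) = -9
L (P2): min(8, 3, -8) = -8
I (P1): max(-6, -9, -8) = -6
Root (P2): min(0, 1, -6) = -6
P2 picks the child with the lowest value: I (value -6).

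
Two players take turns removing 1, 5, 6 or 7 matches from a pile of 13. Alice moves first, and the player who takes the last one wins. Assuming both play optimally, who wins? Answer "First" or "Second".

First

Compute winning (W) and losing (L) positions by backward induction:
i:   0  1  2  3  4  5  6  7  8  9 10 11 12 13
     L  W  L  W  L  W  W  W  W  W  W  W  L  W
Position 13 is W, so the first player wins.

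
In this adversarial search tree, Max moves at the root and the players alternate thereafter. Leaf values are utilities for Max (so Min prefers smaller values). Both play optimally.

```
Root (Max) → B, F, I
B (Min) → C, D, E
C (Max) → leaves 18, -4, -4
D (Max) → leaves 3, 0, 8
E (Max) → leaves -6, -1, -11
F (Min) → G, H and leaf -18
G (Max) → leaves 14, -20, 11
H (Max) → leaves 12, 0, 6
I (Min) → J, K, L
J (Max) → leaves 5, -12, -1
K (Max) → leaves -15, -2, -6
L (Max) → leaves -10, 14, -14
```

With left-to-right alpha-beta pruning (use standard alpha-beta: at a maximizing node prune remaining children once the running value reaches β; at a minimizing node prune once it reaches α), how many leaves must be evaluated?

22

C [α=-∞,β=+∞]: v=18
D [α=-∞,β=18]: v=8
E [α=-∞,β=8]: v=-1
B [α=-∞,β=+∞]: v=-1
G [α=-1,β=+∞]: v=14
H [α=-1,β=14]: v=12
F [α=-1,β=+∞]: v=-18
J [α=-1,β=+∞]: v=5
K [α=-1,β=5]: v=-2
I [α=-1,β=+∞]: v=-2 after child 2 ≤ α → α-cutoff, skip 1
Root [α=-∞,β=+∞]: v=-1
Leaves evaluated: 22 of 25.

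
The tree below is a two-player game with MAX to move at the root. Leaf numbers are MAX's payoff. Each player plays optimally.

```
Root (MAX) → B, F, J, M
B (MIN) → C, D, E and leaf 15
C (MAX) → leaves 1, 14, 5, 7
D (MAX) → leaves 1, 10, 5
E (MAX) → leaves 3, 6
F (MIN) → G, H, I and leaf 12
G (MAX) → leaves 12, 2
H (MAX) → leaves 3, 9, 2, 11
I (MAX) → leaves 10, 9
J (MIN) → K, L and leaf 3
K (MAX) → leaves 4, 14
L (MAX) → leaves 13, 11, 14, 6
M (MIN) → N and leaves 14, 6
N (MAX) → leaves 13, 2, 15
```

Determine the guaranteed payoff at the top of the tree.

C (MAX): max(1, 14, 5, 7) = 14
D (MAX): max(1, 10, 5) = 10
E (MAX): max(3, 6) = 6
B (MIN): min(14, 10, 6, 15) = 6
G (MAX): max(12, 2) = 12
H (MAX): max(3, 9, 2, 11) = 11
I (MAX): max(10, 9) = 10
F (MIN): min(12, 11, 10, 12) = 10
K (MAX): max(4, 14) = 14
L (MAX): max(13, 11, 14, 6) = 14
J (MIN): min(14, 14, 3) = 3
N (MAX): max(13, 2, 15) = 15
M (MIN): min(15, 14, 6) = 6
Root (MAX): max(6, 10, 3, 6) = 10

10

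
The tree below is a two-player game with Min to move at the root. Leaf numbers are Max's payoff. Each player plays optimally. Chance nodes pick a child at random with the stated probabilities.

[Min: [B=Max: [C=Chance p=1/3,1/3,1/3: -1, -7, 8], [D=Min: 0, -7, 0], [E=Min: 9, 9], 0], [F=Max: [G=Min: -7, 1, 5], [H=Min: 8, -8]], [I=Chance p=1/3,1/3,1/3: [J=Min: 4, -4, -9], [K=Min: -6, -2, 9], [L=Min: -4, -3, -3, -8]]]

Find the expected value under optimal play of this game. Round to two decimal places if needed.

C (Chance): 1/3·-1 + 1/3·-7 + 1/3·8 = 0
D (Min): min(0, -7, 0) = -7
E (Min): min(9, 9) = 9
B (Max): max(0, -7, 9, 0) = 9
G (Min): min(-7, 1, 5) = -7
H (Min): min(8, -8) = -8
F (Max): max(-7, -8) = -7
J (Min): min(4, -4, -9) = -9
K (Min): min(-6, -2, 9) = -6
L (Min): min(-4, -3, -3, -8) = -8
I (Chance): 1/3·-9 + 1/3·-6 + 1/3·-8 = -7.67
Root (Min): min(9, -7, -7.67) = -7.67

-7.67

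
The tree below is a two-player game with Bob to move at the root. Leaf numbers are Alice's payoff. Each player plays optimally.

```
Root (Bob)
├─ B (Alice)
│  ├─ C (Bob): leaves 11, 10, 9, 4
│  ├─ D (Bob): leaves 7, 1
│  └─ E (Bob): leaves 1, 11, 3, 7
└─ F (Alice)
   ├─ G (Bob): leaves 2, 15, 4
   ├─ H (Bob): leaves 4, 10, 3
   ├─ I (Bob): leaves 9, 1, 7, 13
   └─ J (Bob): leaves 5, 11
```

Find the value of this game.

C (Bob): min(11, 10, 9, 4) = 4
D (Bob): min(7, 1) = 1
E (Bob): min(1, 11, 3, 7) = 1
B (Alice): max(4, 1, 1) = 4
G (Bob): min(2, 15, 4) = 2
H (Bob): min(4, 10, 3) = 3
I (Bob): min(9, 1, 7, 13) = 1
J (Bob): min(5, 11) = 5
F (Alice): max(2, 3, 1, 5) = 5
Root (Bob): min(4, 5) = 4

4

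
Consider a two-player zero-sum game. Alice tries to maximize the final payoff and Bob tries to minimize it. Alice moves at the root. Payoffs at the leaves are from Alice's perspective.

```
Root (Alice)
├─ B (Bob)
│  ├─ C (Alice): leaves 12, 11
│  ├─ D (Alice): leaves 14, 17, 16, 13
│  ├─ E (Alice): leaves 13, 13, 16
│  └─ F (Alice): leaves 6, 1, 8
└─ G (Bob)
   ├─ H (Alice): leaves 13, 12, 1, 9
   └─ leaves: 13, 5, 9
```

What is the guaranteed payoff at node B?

8

C: max(12, 11) = 12
D: max(14, 17, 16, 13) = 17
E: max(13, 13, 16) = 16
F: max(6, 1, 8) = 8
B: min(12, 17, 16, 8) = 8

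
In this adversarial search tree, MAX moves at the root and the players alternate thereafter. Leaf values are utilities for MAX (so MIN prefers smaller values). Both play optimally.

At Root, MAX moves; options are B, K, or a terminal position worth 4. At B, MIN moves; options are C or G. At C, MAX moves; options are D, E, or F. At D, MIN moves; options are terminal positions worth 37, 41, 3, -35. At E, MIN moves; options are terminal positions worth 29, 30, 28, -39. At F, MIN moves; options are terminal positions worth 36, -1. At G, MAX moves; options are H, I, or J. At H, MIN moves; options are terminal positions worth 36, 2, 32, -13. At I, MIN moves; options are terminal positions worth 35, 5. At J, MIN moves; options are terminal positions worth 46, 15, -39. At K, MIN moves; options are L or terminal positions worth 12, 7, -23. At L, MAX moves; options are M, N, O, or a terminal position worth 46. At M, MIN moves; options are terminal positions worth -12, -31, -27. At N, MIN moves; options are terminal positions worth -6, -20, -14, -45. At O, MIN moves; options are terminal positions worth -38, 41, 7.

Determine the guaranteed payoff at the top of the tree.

D (MIN): min(37, 41, 3, -35) = -35
E (MIN): min(29, 30, 28, -39) = -39
F (MIN): min(36, -1) = -1
C (MAX): max(-35, -39, -1) = -1
H (MIN): min(36, 2, 32, -13) = -13
I (MIN): min(35, 5) = 5
J (MIN): min(46, 15, -39) = -39
G (MAX): max(-13, 5, -39) = 5
B (MIN): min(-1, 5) = -1
M (MIN): min(-12, -31, -27) = -31
N (MIN): min(-6, -20, -14, -45) = -45
O (MIN): min(-38, 41, 7) = -38
L (MAX): max(-31, -45, -38, 46) = 46
K (MIN): min(46, 12, 7, -23) = -23
Root (MAX): max(-1, -23, 4) = 4

4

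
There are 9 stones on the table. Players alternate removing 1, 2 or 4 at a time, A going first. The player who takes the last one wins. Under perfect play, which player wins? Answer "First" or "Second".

Positions where the player to move wins (W) vs loses (L):
i:   0  1  2  3  4  5  6  7  8  9
     L  W  W  L  W  W  L  W  W  L
Position 9 is L, so the second player wins.

Second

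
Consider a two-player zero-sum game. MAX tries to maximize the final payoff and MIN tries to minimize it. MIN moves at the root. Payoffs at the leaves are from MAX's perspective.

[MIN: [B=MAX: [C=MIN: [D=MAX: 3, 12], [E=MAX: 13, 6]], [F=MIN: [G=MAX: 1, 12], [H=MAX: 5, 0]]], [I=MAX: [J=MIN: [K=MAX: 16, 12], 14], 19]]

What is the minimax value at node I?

19

K: max(16, 12) = 16
J: min(16, 14) = 14
I: max(14, 19) = 19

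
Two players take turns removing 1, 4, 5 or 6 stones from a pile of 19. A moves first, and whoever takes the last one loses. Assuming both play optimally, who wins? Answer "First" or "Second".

Second

Mark each pile size as W (mover wins) or L (mover loses):
i:   0  1  2  3  4  5  6  7  8  9 10 11 12 13 14 15 16 17 18 19
     W  L  W  L  W  W  W  W  W  W  L  W  L  W  W  W  W  W  W  L
Position 19 is L, so the second player wins.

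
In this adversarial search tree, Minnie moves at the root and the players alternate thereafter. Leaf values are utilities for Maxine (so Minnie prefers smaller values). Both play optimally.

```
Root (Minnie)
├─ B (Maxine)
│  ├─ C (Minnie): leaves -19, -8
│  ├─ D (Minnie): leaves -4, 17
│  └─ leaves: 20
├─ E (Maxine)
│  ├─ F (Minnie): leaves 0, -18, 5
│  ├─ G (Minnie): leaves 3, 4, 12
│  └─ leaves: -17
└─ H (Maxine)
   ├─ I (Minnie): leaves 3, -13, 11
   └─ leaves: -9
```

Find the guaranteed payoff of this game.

C (Minnie): min(-19, -8) = -19
D (Minnie): min(-4, 17) = -4
B (Maxine): max(-19, -4, 20) = 20
F (Minnie): min(0, -18, 5) = -18
G (Minnie): min(3, 4, 12) = 3
E (Maxine): max(-18, 3, -17) = 3
I (Minnie): min(3, -13, 11) = -13
H (Maxine): max(-13, -9) = -9
Root (Minnie): min(20, 3, -9) = -9

-9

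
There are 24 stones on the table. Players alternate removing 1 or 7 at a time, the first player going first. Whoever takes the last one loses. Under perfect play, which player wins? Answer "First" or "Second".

First

i:   0  1  2  3  4  5  6  7  8  9 10 11 12 13 14 15 16 17 18 19 20 21 22 23 24
     W  L  W  L  W  L  W  L  W  L  W  L  W  L  W  L  W  L  W  L  W  L  W  L  W
Position 24 is W, so the first player wins.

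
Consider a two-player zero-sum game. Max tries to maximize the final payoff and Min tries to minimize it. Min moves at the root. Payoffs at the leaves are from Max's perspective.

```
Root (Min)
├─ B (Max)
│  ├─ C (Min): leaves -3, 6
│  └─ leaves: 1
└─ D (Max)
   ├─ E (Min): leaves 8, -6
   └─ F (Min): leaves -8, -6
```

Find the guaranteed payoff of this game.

-6

C (Min): min(-3, 6) = -3
B (Max): max(-3, 1) = 1
E (Min): min(8, -6) = -6
F (Min): min(-8, -6) = -8
D (Max): max(-6, -8) = -6
Root (Min): min(1, -6) = -6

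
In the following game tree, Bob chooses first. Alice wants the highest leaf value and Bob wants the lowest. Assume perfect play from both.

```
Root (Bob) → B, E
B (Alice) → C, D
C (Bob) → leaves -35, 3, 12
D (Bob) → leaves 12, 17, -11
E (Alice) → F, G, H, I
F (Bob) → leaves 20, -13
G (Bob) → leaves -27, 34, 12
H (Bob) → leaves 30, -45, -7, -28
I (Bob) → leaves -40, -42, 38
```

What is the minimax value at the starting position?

-13

C (Bob): min(-35, 3, 12) = -35
D (Bob): min(12, 17, -11) = -11
B (Alice): max(-35, -11) = -11
F (Bob): min(20, -13) = -13
G (Bob): min(-27, 34, 12) = -27
H (Bob): min(30, -45, -7, -28) = -45
I (Bob): min(-40, -42, 38) = -42
E (Alice): max(-13, -27, -45, -42) = -13
Root (Bob): min(-11, -13) = -13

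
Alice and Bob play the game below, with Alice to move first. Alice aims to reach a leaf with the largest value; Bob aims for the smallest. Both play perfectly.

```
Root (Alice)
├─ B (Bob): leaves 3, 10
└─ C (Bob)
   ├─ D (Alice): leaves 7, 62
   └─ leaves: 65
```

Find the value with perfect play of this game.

62

B (Bob): min(3, 10) = 3
D (Alice): max(7, 62) = 62
C (Bob): min(62, 65) = 62
Root (Alice): max(3, 62) = 62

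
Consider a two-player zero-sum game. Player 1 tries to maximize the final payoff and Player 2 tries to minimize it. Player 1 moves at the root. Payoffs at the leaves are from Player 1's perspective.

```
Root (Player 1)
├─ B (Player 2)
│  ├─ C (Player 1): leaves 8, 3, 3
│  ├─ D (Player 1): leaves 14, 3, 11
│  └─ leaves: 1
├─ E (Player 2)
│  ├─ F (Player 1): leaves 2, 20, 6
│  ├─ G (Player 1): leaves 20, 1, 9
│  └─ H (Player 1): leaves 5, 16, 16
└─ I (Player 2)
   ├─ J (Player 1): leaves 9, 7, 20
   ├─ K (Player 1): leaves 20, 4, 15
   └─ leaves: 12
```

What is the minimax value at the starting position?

16

C (Player 1): max(8, 3, 3) = 8
D (Player 1): max(14, 3, 11) = 14
B (Player 2): min(8, 14, 1) = 1
F (Player 1): max(2, 20, 6) = 20
G (Player 1): max(20, 1, 9) = 20
H (Player 1): max(5, 16, 16) = 16
E (Player 2): min(20, 20, 16) = 16
J (Player 1): max(9, 7, 20) = 20
K (Player 1): max(20, 4, 15) = 20
I (Player 2): min(20, 20, 12) = 12
Root (Player 1): max(1, 16, 12) = 16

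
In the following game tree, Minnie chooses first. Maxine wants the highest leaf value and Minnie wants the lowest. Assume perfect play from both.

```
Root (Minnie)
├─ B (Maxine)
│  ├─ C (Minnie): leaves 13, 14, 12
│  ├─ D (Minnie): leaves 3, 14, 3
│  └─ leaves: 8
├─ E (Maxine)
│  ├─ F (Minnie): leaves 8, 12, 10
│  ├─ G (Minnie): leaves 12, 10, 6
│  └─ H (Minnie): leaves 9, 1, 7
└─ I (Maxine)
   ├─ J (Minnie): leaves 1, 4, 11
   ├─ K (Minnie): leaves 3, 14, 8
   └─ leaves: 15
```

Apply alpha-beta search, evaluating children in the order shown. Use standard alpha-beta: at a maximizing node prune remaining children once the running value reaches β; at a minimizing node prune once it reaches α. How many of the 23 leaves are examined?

C [α=-∞,β=+∞]: v=12
D [α=12,β=+∞]: v=3 after child 1 ≤ α → α-cutoff, skip 2
B [α=-∞,β=+∞]: v=12
F [α=-∞,β=12]: v=8
G [α=8,β=12]: v=6
H [α=8,β=12]: v=1 after child 2 ≤ α → α-cutoff, skip 1
E [α=-∞,β=12]: v=8
J [α=-∞,β=8]: v=1
K [α=1,β=8]: v=3
I [α=-∞,β=8]: v=15
Root [α=-∞,β=+∞]: v=8
Leaves evaluated: 20 of 23.

20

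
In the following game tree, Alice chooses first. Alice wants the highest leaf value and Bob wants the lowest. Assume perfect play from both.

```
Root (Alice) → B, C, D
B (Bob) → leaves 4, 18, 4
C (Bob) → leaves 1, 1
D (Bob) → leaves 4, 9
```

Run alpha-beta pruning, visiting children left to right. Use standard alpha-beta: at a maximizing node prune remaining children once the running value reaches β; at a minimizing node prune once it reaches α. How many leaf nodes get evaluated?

B [α=-∞,β=+∞]: v=4
C [α=4,β=+∞]: v=1 after child 1 ≤ α → α-cutoff, skip 1
D [α=4,β=+∞]: v=4 after child 1 ≤ α → α-cutoff, skip 1
Root [α=-∞,β=+∞]: v=4
Leaves evaluated: 5 of 7.

5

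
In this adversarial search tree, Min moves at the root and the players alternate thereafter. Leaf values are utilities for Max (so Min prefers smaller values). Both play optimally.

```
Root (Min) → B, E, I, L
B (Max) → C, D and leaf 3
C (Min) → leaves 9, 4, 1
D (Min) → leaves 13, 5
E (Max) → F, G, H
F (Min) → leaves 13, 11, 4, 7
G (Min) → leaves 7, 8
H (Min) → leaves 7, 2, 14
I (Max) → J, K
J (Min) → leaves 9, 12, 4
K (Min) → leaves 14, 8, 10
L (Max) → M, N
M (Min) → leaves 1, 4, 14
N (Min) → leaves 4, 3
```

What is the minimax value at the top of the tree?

C (Min): min(9, 4, 1) = 1
D (Min): min(13, 5) = 5
B (Max): max(1, 5, 3) = 5
F (Min): min(13, 11, 4, 7) = 4
G (Min): min(7, 8) = 7
H (Min): min(7, 2, 14) = 2
E (Max): max(4, 7, 2) = 7
J (Min): min(9, 12, 4) = 4
K (Min): min(14, 8, 10) = 8
I (Max): max(4, 8) = 8
M (Min): min(1, 4, 14) = 1
N (Min): min(4, 3) = 3
L (Max): max(1, 3) = 3
Root (Min): min(5, 7, 8, 3) = 3

3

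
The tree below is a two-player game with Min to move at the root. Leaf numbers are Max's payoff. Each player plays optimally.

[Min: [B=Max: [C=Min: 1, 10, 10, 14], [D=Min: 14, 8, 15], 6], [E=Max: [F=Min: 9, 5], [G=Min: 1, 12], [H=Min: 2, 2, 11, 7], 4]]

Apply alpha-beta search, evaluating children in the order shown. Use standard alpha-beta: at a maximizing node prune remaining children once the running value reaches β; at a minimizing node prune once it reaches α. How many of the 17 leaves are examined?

13

C [α=-∞,β=+∞]: v=1
D [α=1,β=+∞]: v=8
B [α=-∞,β=+∞]: v=8
F [α=-∞,β=8]: v=5
G [α=5,β=8]: v=1 after child 1 ≤ α → α-cutoff, skip 1
H [α=5,β=8]: v=2 after child 1 ≤ α → α-cutoff, skip 3
E [α=-∞,β=8]: v=5
Root [α=-∞,β=+∞]: v=5
Leaves evaluated: 13 of 17.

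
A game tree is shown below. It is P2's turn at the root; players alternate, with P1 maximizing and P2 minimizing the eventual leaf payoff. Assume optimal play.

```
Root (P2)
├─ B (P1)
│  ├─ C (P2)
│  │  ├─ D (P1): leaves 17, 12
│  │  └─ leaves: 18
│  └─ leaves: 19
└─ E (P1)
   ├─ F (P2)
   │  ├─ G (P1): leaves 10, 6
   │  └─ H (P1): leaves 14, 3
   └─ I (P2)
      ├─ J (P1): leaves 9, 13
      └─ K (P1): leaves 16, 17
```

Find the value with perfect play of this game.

13

D (P1): max(17, 12) = 17
C (P2): min(17, 18) = 17
B (P1): max(17, 19) = 19
G (P1): max(10, 6) = 10
H (P1): max(14, 3) = 14
F (P2): min(10, 14) = 10
J (P1): max(9, 13) = 13
K (P1): max(16, 17) = 17
I (P2): min(13, 17) = 13
E (P1): max(10, 13) = 13
Root (P2): min(19, 13) = 13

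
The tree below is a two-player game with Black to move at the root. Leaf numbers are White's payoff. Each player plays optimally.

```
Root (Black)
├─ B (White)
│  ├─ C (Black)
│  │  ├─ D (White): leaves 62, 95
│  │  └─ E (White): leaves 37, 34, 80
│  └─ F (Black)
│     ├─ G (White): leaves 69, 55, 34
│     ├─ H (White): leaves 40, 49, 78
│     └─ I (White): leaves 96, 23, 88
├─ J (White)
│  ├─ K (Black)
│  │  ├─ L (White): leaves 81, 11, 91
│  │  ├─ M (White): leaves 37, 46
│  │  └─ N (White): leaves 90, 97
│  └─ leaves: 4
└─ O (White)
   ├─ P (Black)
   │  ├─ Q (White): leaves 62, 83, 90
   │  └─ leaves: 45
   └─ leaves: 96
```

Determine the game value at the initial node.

46

D (White): max(62, 95) = 95
E (White): max(37, 34, 80) = 80
C (Black): min(95, 80) = 80
G (White): max(69, 55, 34) = 69
H (White): max(40, 49, 78) = 78
I (White): max(96, 23, 88) = 96
F (Black): min(69, 78, 96) = 69
B (White): max(80, 69) = 80
L (White): max(81, 11, 91) = 91
M (White): max(37, 46) = 46
N (White): max(90, 97) = 97
K (Black): min(91, 46, 97) = 46
J (White): max(46, 4) = 46
Q (White): max(62, 83, 90) = 90
P (Black): min(90, 45) = 45
O (White): max(45, 96) = 96
Root (Black): min(80, 46, 96) = 46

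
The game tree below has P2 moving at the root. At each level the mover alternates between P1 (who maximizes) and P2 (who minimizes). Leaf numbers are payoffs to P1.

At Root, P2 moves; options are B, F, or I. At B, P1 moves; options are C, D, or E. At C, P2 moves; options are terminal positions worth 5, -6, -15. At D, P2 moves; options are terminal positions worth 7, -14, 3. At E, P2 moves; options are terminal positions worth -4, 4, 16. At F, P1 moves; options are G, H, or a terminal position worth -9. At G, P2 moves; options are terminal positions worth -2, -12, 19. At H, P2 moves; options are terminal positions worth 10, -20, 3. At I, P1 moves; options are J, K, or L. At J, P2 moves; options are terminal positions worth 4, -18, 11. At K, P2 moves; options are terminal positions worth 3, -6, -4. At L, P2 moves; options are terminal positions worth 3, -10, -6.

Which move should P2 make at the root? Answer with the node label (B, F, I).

F

C (P2): min(5, -6, -15) = -15
D (P2): min(7, -14, 3) = -14
E (P2): min(-4, 4, 16) = -4
B (P1): max(-15, -14, -4) = -4
G (P2): min(-2, -12, 19) = -12
H (P2): min(10, -20, 3) = -20
F (P1): max(-12, -20, -9) = -9
J (P2): min(4, -18, 11) = -18
K (P2): min(3, -6, -4) = -6
L (P2): min(3, -10, -6) = -10
I (P1): max(-18, -6, -10) = -6
Root (P2): min(-4, -9, -6) = -9
P2 picks the child with the lowest value: F (value -9).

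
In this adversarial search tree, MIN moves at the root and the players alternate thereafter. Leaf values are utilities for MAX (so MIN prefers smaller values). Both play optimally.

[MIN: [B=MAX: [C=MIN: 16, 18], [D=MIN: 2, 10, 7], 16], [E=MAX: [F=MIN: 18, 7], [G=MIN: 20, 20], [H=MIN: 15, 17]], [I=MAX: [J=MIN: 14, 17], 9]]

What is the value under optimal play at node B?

16

C: min(16, 18) = 16
D: min(2, 10, 7) = 2
B: max(16, 2, 16) = 16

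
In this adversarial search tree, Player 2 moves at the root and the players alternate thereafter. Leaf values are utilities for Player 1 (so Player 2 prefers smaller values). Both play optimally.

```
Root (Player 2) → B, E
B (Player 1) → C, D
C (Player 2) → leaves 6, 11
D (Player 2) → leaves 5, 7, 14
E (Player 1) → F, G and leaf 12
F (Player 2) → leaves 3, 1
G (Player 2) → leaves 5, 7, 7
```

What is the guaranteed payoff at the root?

6

C (Player 2): min(6, 11) = 6
D (Player 2): min(5, 7, 14) = 5
B (Player 1): max(6, 5) = 6
F (Player 2): min(3, 1) = 1
G (Player 2): min(5, 7, 7) = 5
E (Player 1): max(1, 5, 12) = 12
Root (Player 2): min(6, 12) = 6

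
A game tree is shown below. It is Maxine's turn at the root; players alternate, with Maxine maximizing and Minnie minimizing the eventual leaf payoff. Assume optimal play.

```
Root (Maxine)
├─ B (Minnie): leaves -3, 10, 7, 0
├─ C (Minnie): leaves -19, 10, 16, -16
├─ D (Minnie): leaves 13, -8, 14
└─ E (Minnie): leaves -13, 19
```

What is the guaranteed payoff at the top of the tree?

-3

B (Minnie): min(-3, 10, 7, 0) = -3
C (Minnie): min(-19, 10, 16, -16) = -19
D (Minnie): min(13, -8, 14) = -8
E (Minnie): min(-13, 19) = -13
Root (Maxine): max(-3, -19, -8, -13) = -3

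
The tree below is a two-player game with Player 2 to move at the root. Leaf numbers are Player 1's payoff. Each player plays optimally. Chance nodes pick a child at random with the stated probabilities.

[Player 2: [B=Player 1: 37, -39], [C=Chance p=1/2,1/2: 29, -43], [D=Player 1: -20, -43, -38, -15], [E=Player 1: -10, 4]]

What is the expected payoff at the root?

-15

B (Player 1): max(37, -39) = 37
C (Chance): 1/2·29 + 1/2·-43 = -7
D (Player 1): max(-20, -43, -38, -15) = -15
E (Player 1): max(-10, 4) = 4
Root (Player 2): min(37, -7, -15, 4) = -15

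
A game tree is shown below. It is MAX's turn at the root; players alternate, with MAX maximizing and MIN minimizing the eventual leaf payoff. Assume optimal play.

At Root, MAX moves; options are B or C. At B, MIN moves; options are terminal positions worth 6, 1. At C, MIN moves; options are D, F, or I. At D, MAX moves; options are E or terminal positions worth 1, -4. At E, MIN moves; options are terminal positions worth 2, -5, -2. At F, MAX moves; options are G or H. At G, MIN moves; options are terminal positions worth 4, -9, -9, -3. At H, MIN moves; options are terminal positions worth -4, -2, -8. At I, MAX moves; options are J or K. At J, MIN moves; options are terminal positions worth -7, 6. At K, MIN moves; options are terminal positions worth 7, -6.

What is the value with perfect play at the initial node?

1

B (MIN): min(6, 1) = 1
E (MIN): min(2, -5, -2) = -5
D (MAX): max(-5, 1, -4) = 1
G (MIN): min(4, -9, -9, -3) = -9
H (MIN): min(-4, -2, -8) = -8
F (MAX): max(-9, -8) = -8
J (MIN): min(-7, 6) = -7
K (MIN): min(7, -6) = -6
I (MAX): max(-7, -6) = -6
C (MIN): min(1, -8, -6) = -8
Root (MAX): max(1, -8) = 1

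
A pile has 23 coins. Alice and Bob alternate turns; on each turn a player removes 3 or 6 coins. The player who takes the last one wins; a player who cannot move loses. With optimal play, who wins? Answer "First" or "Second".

Mark each pile size as W (mover wins) or L (mover loses):
i:   0  1  2  3  4  5  6  7  8  9 10 11 12 13 14 15 16 17 18 19 20 21 22 23
     L  L  L  W  W  W  W  W  W  L  L  L  W  W  W  W  W  W  L  L  L  W  W  W
Position 23 is W, so the first player wins.

First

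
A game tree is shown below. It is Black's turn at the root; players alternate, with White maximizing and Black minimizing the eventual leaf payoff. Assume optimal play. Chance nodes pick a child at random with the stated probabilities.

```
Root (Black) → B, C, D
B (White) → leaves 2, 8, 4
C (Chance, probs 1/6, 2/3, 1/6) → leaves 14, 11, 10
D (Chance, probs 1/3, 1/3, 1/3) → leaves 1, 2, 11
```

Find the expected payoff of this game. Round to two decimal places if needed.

4.67

B (White): max(2, 8, 4) = 8
C (Chance): 1/6·14 + 2/3·11 + 1/6·10 = 11.33
D (Chance): 1/3·1 + 1/3·2 + 1/3·11 = 4.67
Root (Black): min(8, 11.33, 4.67) = 4.67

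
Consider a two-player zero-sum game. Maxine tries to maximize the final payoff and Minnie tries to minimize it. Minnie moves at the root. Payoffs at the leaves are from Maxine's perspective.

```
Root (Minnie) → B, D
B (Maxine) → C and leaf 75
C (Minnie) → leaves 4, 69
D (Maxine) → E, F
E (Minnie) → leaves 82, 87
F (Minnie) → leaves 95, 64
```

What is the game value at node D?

82

E: min(82, 87) = 82
F: min(95, 64) = 64
D: max(82, 64) = 82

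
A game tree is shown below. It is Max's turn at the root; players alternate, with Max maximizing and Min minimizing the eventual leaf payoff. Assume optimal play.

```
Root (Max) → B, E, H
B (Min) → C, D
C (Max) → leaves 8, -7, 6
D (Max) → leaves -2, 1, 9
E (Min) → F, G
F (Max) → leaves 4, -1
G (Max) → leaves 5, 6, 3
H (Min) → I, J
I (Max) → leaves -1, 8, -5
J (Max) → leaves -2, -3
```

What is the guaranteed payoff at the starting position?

C (Max): max(8, -7, 6) = 8
D (Max): max(-2, 1, 9) = 9
B (Min): min(8, 9) = 8
F (Max): max(4, -1) = 4
G (Max): max(5, 6, 3) = 6
E (Min): min(4, 6) = 4
I (Max): max(-1, 8, -5) = 8
J (Max): max(-2, -3) = -2
H (Min): min(8, -2) = -2
Root (Max): max(8, 4, -2) = 8

8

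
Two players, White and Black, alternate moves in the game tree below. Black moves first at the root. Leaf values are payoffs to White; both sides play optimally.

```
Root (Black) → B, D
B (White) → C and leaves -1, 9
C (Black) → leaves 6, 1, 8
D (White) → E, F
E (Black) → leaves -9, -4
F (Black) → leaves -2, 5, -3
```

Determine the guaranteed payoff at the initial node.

C (Black): min(6, 1, 8) = 1
B (White): max(1, -1, 9) = 9
E (Black): min(-9, -4) = -9
F (Black): min(-2, 5, -3) = -3
D (White): max(-9, -3) = -3
Root (Black): min(9, -3) = -3

-3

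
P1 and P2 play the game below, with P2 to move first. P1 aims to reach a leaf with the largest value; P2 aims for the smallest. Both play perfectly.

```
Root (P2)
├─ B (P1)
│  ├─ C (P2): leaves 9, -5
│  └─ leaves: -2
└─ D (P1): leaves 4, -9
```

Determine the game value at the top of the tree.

C (P2): min(9, -5) = -5
B (P1): max(-5, -2) = -2
D (P1): max(4, -9) = 4
Root (P2): min(-2, 4) = -2

-2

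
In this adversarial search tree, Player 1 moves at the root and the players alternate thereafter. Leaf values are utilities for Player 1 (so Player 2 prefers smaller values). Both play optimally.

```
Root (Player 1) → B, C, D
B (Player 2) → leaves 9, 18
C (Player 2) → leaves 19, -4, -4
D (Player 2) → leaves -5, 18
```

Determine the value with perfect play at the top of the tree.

9

B (Player 2): min(9, 18) = 9
C (Player 2): min(19, -4, -4) = -4
D (Player 2): min(-5, 18) = -5
Root (Player 1): max(9, -4, -5) = 9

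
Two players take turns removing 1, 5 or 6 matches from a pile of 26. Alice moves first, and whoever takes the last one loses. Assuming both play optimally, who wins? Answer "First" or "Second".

Compute winning (W) and losing (L) positions by backward induction:
i:   0  1  2  3  4  5  6  7  8  9 10 11 12 13 14 15 16 17 18 19 20 21 22 23 24 25 26
     W  L  W  L  W  L  W  W  W  W  W  W  L  W  L  W  L  W  W  W  W  W  W  L  W  L  W
Position 26 is W, so the first player wins.

First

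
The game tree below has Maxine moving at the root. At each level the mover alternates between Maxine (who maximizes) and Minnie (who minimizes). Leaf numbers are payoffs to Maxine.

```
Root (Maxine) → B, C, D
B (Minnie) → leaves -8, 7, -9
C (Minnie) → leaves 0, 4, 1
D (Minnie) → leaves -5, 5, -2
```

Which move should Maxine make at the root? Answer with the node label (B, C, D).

C

B (Minnie): min(-8, 7, -9) = -9
C (Minnie): min(0, 4, 1) = 0
D (Minnie): min(-5, 5, -2) = -5
Root (Maxine): max(-9, 0, -5) = 0
Maxine picks the child with the highest value: C (value 0).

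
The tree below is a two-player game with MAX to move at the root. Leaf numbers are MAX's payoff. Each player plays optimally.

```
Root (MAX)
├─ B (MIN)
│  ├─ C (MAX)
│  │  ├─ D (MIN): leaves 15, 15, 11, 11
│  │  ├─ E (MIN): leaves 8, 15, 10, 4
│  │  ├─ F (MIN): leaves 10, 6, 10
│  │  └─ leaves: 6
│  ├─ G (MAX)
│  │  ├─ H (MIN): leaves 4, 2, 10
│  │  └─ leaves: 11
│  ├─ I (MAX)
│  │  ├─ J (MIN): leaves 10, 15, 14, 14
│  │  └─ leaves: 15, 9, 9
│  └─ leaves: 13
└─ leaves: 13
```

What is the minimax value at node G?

H: min(4, 2, 10) = 2
G: max(2, 11) = 11

11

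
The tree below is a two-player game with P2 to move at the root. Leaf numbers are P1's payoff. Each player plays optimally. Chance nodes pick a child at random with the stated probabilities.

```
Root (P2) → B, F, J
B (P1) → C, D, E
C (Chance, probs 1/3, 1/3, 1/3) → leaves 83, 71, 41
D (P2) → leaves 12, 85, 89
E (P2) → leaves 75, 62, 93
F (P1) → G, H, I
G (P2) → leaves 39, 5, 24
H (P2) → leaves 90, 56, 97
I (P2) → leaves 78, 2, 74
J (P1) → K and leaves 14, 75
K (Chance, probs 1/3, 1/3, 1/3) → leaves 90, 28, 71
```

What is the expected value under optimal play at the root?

56

C (Chance): 1/3·83 + 1/3·71 + 1/3·41 = 65
D (P2): min(12, 85, 89) = 12
E (P2): min(75, 62, 93) = 62
B (P1): max(65, 12, 62) = 65
G (P2): min(39, 5, 24) = 5
H (P2): min(90, 56, 97) = 56
I (P2): min(78, 2, 74) = 2
F (P1): max(5, 56, 2) = 56
K (Chance): 1/3·90 + 1/3·28 + 1/3·71 = 63
J (P1): max(63, 14, 75) = 75
Root (P2): min(65, 56, 75) = 56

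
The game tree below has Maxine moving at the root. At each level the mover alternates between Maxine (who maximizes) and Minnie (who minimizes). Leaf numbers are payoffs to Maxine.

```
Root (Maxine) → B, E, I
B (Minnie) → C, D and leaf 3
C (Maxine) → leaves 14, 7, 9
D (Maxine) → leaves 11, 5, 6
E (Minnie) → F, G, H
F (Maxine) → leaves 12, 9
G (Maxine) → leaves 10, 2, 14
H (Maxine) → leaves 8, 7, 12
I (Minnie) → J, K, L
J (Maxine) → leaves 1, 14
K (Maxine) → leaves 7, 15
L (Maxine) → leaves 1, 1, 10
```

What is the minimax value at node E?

F: max(12, 9) = 12
G: max(10, 2, 14) = 14
H: max(8, 7, 12) = 12
E: min(12, 14, 12) = 12

12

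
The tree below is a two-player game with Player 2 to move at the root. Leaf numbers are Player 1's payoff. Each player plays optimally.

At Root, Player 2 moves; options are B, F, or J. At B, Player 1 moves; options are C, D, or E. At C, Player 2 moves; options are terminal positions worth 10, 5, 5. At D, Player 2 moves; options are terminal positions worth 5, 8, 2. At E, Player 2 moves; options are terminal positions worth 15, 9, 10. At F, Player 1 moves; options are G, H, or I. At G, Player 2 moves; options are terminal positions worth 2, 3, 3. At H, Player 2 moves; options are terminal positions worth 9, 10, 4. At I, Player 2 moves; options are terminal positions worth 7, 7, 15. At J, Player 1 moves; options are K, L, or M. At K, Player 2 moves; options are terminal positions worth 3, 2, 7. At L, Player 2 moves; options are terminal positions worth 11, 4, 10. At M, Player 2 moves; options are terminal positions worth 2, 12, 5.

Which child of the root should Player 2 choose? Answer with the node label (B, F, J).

C (Player 2): min(10, 5, 5) = 5
D (Player 2): min(5, 8, 2) = 2
E (Player 2): min(15, 9, 10) = 9
B (Player 1): max(5, 2, 9) = 9
G (Player 2): min(2, 3, 3) = 2
H (Player 2): min(9, 10, 4) = 4
I (Player 2): min(7, 7, 15) = 7
F (Player 1): max(2, 4, 7) = 7
K (Player 2): min(3, 2, 7) = 2
L (Player 2): min(11, 4, 10) = 4
M (Player 2): min(2, 12, 5) = 2
J (Player 1): max(2, 4, 2) = 4
Root (Player 2): min(9, 7, 4) = 4
Player 2 picks the child with the lowest value: J (value 4).

J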